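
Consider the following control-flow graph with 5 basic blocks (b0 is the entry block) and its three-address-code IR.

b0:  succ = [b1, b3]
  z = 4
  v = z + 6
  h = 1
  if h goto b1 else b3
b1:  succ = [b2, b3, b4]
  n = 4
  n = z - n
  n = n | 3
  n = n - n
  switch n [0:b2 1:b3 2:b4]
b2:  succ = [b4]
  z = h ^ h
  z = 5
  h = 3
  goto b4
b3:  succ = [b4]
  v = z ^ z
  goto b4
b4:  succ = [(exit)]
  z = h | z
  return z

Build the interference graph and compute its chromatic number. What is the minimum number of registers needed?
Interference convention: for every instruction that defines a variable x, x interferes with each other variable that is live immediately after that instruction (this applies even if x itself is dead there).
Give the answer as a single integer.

Answer: 3

Derivation:
def/use:
  b0: def={h,v,z} ue=∅
  b1: def={n} ue={z}
  b2: def={h,z} ue={h}
  b3: def={v} ue={z}
  b4: def={z} ue={h,z}

Backward fixpoint:
  live b0: ∅→{h,z}
  live b1: {h,z}→{h,z}
  live b2: {h}→{h,z}
  live b3: {h,z}→{h,z}
  live b4: {h,z}→∅

Interfere edges:
  h: {n,v,z}
  n: {h,z}
  v: {h,z}
  z: {h,n,v}

Registers:
  lower bound: {h,n,z} mutually conflict ⇒ χ ≥ 3
  3-colouring: R0={h}  R1={z}  R2={n,v}
  χ = 3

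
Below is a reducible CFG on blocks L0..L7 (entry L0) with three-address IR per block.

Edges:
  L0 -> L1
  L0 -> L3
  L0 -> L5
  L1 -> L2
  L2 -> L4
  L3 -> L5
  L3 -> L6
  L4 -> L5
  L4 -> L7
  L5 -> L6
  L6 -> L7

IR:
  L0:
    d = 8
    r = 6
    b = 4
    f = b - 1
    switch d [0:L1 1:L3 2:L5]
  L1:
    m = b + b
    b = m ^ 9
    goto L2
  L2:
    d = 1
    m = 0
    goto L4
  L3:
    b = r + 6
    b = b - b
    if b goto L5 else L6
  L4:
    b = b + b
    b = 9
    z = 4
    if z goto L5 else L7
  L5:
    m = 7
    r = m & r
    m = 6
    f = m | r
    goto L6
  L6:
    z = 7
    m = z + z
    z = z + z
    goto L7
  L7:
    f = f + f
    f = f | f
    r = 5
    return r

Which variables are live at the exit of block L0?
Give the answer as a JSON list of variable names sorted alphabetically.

def/use:
  L0: {b,d,f,r} / ∅
  L1: {b,m} / {b}
  L2: {d,m} / ∅
  L3: {b} / {r}
  L4: {b,z} / {b}
  L5: {f,m,r} / {r}
  L6: {m,z} / ∅
  L7: {f,r} / {f}

Liveness:
  L0: in=∅ out={b,f,r}
  L1: in={b,f,r} out={b,f,r}
  L2: in={b,f,r} out={b,f,r}
  L3: in={f,r} out={f,r}
  L4: in={b,f,r} out={f,r}
  L5: in={r} out={f}
  L6: in={f} out={f}
  L7: in={f} out=∅

live-out(L0) = ["b", "f", "r"]

Answer: ["b", "f", "r"]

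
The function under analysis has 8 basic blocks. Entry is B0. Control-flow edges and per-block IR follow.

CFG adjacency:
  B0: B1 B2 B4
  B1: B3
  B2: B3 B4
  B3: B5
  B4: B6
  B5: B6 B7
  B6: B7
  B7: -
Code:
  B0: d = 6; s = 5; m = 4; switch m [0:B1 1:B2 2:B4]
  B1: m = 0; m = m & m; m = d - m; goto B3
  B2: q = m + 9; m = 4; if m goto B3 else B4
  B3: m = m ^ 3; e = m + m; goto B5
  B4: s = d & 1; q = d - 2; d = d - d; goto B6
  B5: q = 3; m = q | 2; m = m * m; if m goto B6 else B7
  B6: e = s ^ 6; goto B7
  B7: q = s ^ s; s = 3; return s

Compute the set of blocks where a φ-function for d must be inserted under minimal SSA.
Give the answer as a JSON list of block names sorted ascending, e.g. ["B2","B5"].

Answer: ["B6", "B7"]

Working:
idom tree: B1←B0 B2←B0 B3←B0 B4←B0 B5←B3 B6←B0 B7←B0
Dom at joins:
  B3: preds {B1,B2}: {B0,B1} ∩ {B0,B2} = {B0}; idom=B0
  B4: preds {B0,B2}: {B0} ∩ {B0,B2} = {B0}; idom=B0
  B6: preds {B4,B5}: {B0,B4} ∩ {B0,B3,B5} = {B0}; idom=B0
  B7: preds {B5,B6}: {B0,B3,B5} ∩ {B0,B6} = {B0}; idom=B0

DF derivation:
  join B3 pred B1: B1 stop@B0
  join B3 pred B2: B2 stop@B0
  join B4 pred B0: · stop@B0
  join B4 pred B2: B2 stop@B0
  join B6 pred B4: B4 stop@B0
  join B6 pred B5: B5→B3 stop@B0
  join B7 pred B5: B5→B3 stop@B0
  join B7 pred B6: B6 stop@B0
  B0: DF=∅
  B1: DF={B3}
  B2: DF={B3,B4}
  B3: DF={B6,B7}
  B4: DF={B6}
  B5: DF={B6,B7}
  B6: DF={B7}
  B7: DF=∅

φ for d: defs {B0,B4}
  DF⁺ = {B6,B7}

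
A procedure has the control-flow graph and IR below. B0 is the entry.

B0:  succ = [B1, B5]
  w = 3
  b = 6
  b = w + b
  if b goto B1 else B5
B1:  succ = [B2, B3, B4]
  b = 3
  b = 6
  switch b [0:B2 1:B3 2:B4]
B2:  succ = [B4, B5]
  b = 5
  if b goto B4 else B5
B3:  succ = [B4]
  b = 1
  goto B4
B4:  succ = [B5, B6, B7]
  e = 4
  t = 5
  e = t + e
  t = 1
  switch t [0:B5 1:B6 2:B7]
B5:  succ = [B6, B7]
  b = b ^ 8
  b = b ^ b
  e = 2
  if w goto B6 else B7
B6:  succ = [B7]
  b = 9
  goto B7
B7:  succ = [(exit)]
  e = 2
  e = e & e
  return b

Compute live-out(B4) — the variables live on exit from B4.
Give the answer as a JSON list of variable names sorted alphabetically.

Answer: ["b", "w"]

Derivation:
Per-block:
  B0 def {b,w} use ∅
  B1 def {b} use ∅
  B2 def {b} use ∅
  B3 def {b} use ∅
  B4 def {e,t} use ∅
  B5 def {b,e} use {b,w}
  B6 def {b} use ∅
  B7 def {e} use {b}

Liveness:
  B0: in=∅ out={b,w}
  B1: in={w} out={b,w}
  B2: in={w} out={b,w}
  B3: in={w} out={b,w}
  B4: in={b,w} out={b,w}
  B5: in={b,w} out={b}
  B6: in=∅ out={b}
  B7: in={b} out=∅

live-out(B4) = ["b", "w"]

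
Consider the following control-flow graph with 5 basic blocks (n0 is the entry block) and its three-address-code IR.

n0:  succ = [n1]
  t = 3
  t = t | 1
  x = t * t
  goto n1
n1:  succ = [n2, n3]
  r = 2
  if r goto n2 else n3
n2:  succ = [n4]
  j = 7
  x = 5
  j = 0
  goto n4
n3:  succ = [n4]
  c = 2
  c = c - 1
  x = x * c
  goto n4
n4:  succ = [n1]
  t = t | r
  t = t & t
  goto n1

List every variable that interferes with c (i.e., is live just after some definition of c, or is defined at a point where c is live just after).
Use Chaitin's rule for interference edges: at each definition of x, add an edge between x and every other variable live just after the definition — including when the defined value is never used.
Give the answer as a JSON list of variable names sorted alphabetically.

Block summaries:
  n0 def {t,x} use ∅
  n1 def {r} use ∅
  n2 def {j,x} use ∅
  n3 def {c,x} use {x}
  n4 def {t} use {r,t}

Live sets:
  live n0: ∅→{t,x}
  live n1: {t,x}→{r,t,x}
  live n2: {r,t}→{r,t,x}
  live n3: {r,t,x}→{r,t,x}
  live n4: {r,t,x}→{t,x}

Conflict graph:
  c: {r,t,x}
  j: {r,t,x}
  r: {c,j,t,x}
  t: {c,j,r,x}
  x: {c,j,r,t}

N(c) = ["r", "t", "x"]

Answer: ["r", "t", "x"]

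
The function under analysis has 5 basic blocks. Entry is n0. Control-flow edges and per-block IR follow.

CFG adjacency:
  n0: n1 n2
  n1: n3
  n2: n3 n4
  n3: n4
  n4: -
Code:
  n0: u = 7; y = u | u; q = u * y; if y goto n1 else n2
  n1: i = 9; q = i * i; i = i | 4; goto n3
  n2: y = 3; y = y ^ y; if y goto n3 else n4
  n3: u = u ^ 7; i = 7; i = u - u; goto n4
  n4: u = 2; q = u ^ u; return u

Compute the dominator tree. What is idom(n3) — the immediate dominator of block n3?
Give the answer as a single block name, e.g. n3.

idom tree: n1←n0 n2←n0 n3←n0 n4←n0
Join-block Dom:
  n3: preds {n1,n2}: {n0,n1} ∩ {n0,n2} = {n0}; idom=n0
  n4: preds {n2,n3}: {n0,n2} ∩ {n0,n3} = {n0}; idom=n0

idom(n3) = n0

Answer: n0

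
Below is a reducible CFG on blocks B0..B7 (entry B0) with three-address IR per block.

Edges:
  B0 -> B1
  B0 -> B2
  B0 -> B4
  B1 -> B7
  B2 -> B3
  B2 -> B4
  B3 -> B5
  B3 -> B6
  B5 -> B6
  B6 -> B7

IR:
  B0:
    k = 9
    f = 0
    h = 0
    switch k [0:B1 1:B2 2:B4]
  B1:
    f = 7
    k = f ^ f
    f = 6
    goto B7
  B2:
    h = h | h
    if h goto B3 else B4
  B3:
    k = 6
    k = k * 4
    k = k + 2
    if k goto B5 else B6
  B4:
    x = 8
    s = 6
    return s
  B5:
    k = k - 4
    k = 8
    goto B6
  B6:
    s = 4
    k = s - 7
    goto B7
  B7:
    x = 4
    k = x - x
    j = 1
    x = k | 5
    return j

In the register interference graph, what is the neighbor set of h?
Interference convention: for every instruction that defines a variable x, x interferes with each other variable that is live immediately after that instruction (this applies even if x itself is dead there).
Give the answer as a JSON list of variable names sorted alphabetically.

Answer: ["k"]

Analysis:
Block summaries:
  B0: {f,h,k} / ∅
  B1: {f,k} / ∅
  B2: {h} / {h}
  B3: {k} / ∅
  B4: {s,x} / ∅
  B5: {k} / {k}
  B6: {k,s} / ∅
  B7: {j,k,x} / ∅

Live sets:
  live B0: ∅→{h}
  live B1: ∅→∅
  live B2: {h}→∅
  live B3: ∅→{k}
  live B4: ∅→∅
  live B5: {k}→∅
  live B6: ∅→∅
  live B7: ∅→∅

Conflict graph:
  f: {k}
  h: {k}
  j: {k,x}
  k: {f,h,j}
  s: ∅
  x: {j}

N(h) = ["k"]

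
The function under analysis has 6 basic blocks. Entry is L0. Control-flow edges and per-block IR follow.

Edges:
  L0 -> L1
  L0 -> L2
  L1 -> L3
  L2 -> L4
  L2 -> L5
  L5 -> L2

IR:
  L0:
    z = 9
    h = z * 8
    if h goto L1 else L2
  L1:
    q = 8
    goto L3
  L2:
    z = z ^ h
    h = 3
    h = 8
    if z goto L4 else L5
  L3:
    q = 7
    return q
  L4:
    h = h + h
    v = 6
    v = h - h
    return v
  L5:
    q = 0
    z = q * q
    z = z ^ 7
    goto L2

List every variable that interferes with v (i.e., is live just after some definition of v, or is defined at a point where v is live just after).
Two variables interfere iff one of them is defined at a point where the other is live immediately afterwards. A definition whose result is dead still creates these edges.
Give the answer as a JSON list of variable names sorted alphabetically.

Answer: ["h"]

Analysis:
def/use:
  L0: {h,z} / ∅
  L1: {q} / ∅
  L2: {h,z} / {h,z}
  L3: {q} / ∅
  L4: {h,v} / {h}
  L5: {q,z} / ∅

Backward fixpoint:
  live L0: ∅→{h,z}
  live L1: ∅→∅
  live L2: {h,z}→{h}
  live L3: ∅→∅
  live L4: {h}→∅
  live L5: {h}→{h,z}

Interference:
  h — {q,v,z}
  q — {h}
  v — {h}
  z — {h}

N(v) = ["h"]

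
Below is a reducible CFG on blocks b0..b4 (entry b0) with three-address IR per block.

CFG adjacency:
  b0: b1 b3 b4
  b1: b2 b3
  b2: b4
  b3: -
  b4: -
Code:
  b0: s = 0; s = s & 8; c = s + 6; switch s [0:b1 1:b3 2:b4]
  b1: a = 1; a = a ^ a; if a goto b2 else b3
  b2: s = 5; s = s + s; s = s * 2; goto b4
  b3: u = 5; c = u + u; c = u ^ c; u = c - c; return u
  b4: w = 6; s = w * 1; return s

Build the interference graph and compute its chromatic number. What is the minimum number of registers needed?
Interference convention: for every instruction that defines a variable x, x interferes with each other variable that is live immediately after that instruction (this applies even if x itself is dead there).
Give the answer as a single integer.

Per-block:
  b0 def {c,s} use ∅
  b1 def {a} use ∅
  b2 def {s} use ∅
  b3 def {c,u} use ∅
  b4 def {s,w} use ∅

Backward fixpoint:
  b0: in=∅ out=∅
  b1: in=∅ out=∅
  b2: in=∅ out=∅
  b3: in=∅ out=∅
  b4: in=∅ out=∅

Interference:
  a — ∅
  c — {s,u}
  s — {c}
  u — {c}
  w — ∅

Colouring:
  clique {c,s} ⇒ need ≥ 2
  assign a→r0 c→r0 s→r1 u→r1 w→r0 — no edge inside a register ⇒ χ ≤ 2
  χ = 2

Answer: 2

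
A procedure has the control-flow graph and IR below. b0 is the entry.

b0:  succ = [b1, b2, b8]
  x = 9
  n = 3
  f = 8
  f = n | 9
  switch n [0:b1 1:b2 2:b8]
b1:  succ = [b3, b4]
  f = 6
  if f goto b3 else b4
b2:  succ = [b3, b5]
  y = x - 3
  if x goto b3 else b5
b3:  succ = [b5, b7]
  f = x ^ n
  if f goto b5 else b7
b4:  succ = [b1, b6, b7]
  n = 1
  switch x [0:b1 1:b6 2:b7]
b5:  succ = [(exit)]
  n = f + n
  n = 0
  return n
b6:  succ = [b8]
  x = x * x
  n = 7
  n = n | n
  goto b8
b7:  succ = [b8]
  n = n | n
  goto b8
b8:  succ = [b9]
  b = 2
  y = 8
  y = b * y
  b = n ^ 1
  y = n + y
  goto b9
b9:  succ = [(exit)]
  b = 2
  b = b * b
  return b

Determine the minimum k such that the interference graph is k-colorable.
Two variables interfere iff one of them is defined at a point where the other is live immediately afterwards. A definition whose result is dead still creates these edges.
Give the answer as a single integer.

Answer: 4

Derivation:
def/use:
  b0: {f,n,x} / ∅
  b1: {f} / ∅
  b2: {y} / {x}
  b3: {f} / {n,x}
  b4: {n} / {x}
  b5: {n} / {f,n}
  b6: {n,x} / {x}
  b7: {n} / {n}
  b8: {b,y} / {n}
  b9: {b} / ∅

Live sets:
  live b0: ∅→{f,n,x}
  live b1: {n,x}→{n,x}
  live b2: {f,n,x}→{f,n,x}
  live b3: {n,x}→{f,n}
  live b4: {x}→{n,x}
  live b5: {f,n}→∅
  live b6: {x}→{n}
  live b7: {n}→{n}
  live b8: {n}→∅
  live b9: ∅→∅

Interfere edges:
  b: {n,y}
  f: {n,x,y}
  n: {b,f,x,y}
  x: {f,n,y}
  y: {b,f,n,x}

Colouring:
  clique {f,n,x,y} ⇒ need ≥ 4
  assign b→R2 f→R2 n→R0 x→R3 y→R1 — no edge inside a register ⇒ χ ≤ 4
  χ = 4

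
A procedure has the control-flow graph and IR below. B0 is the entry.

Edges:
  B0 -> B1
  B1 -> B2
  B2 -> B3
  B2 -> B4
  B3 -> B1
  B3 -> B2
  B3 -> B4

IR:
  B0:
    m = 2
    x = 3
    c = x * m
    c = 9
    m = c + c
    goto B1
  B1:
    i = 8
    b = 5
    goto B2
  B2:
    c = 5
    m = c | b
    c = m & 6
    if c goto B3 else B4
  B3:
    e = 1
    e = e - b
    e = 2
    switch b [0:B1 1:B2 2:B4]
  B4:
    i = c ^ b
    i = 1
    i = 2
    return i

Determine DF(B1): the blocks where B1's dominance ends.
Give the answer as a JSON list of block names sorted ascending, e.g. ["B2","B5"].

idom tree: B1←B0 B2←B1 B3←B2 B4←B2
Join-block Dom:
  B1: preds {B0,B3}: {B0} ∩ {B0,B1,B2,B3} = {B0}; idom=B0
  B2: preds {B1,B3}: {B0,B1} ∩ {B0,B1,B2,B3} = {B0,B1}; idom=B1
  B4: preds {B2,B3}: {B0,B1,B2} ∩ {B0,B1,B2,B3} = {B0,B1,B2}; idom=B2

DF walk-up:
  B1←B0: walk · to B0
  B1←B3: walk B3→B2→B1 to B0
  B2←B1: walk · to B1
  B2←B3: walk B3→B2 to B1
  B4←B2: walk · to B2
  B4←B3: walk B3 to B2
  B0: DF=∅
  B1: DF={B1}
  B2: DF={B1,B2}
  B3: DF={B1,B2,B4}
  B4: DF=∅

DF(B1) = ["B1"]

Answer: ["B1"]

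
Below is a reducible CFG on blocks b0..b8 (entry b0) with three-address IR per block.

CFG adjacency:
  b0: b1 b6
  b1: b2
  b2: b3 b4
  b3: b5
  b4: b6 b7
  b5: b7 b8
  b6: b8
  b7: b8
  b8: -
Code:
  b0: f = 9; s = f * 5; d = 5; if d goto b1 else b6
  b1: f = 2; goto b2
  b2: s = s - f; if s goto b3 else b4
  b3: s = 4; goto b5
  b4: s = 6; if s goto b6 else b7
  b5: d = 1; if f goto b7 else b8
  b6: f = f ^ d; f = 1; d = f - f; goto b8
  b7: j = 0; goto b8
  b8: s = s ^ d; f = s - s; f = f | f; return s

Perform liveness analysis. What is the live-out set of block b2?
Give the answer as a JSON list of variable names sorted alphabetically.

Answer: ["d", "f"]

Working:
Block summaries:
  b0 def {d,f,s} use ∅
  b1 def {f} use ∅
  b2 def {s} use {f,s}
  b3 def {s} use ∅
  b4 def {s} use ∅
  b5 def {d} use {f}
  b6 def {d,f} use {d,f}
  b7 def {j} use ∅
  b8 def {f,s} use {d,s}

Live sets:
  b0: in=∅ out={d,f,s}
  b1: in={d,s} out={d,f,s}
  b2: in={d,f,s} out={d,f}
  b3: in={f} out={f,s}
  b4: in={d,f} out={d,f,s}
  b5: in={f,s} out={d,s}
  b6: in={d,f,s} out={d,s}
  b7: in={d,s} out={d,s}
  b8: in={d,s} out=∅

live-out(b2) = ["d", "f"]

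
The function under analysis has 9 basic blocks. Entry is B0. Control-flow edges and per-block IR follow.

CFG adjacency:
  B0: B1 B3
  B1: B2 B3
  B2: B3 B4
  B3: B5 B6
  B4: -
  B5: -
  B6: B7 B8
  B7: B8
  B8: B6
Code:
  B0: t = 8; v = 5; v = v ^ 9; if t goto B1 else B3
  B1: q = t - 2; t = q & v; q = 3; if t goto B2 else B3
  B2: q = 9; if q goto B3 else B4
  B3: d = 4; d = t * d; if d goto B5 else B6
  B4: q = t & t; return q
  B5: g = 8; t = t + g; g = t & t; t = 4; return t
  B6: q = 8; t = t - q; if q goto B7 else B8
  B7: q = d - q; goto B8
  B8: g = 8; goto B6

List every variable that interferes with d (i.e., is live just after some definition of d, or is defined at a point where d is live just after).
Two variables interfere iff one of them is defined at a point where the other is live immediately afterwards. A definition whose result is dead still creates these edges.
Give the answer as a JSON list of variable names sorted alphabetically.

Answer: ["g", "q", "t"]

Working:
def/use:
  B0: {t,v} / ∅
  B1: {q,t} / {t,v}
  B2: {q} / ∅
  B3: {d} / {t}
  B4: {q} / {t}
  B5: {g,t} / {t}
  B6: {q,t} / {t}
  B7: {q} / {d,q}
  B8: {g} / ∅

Liveness:
  B0 li=∅ lo={t,v}
  B1 li={t,v} lo={t}
  B2 li={t} lo={t}
  B3 li={t} lo={d,t}
  B4 li={t} lo=∅
  B5 li={t} lo=∅
  B6 li={d,t} lo={d,q,t}
  B7 li={d,q,t} lo={d,t}
  B8 li={d,t} lo={d,t}

Interfere edges:
  d↔{g,q,t}
  g↔{d,t}
  q↔{d,t,v}
  t↔{d,g,q,v}
  v↔{q,t}

N(d) = ["g", "q", "t"]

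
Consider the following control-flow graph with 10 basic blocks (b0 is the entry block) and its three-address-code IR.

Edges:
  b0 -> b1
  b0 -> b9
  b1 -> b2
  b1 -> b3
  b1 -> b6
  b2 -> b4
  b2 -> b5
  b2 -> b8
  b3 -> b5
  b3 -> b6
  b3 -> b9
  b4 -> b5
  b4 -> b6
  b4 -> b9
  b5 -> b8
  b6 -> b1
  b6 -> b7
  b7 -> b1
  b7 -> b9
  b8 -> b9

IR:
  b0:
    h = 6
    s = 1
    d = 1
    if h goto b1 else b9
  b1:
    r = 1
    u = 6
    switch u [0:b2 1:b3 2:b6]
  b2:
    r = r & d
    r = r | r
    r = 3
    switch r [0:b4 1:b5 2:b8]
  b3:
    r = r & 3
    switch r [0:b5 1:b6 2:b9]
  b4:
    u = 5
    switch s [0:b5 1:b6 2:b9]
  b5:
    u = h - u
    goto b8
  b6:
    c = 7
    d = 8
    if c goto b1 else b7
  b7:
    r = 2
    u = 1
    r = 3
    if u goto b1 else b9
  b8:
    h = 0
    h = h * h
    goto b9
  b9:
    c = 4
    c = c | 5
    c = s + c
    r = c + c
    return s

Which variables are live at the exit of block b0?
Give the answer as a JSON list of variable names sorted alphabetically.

Block summaries:
  b0: {d,h,s} / ∅
  b1: {r,u} / ∅
  b2: {r} / {d,r}
  b3: {r} / {r}
  b4: {u} / {s}
  b5: {u} / {h,u}
  b6: {c,d} / ∅
  b7: {r,u} / ∅
  b8: {h} / ∅
  b9: {c,r} / {s}

Backward fixpoint:
  b0: in=∅ out={d,h,s}
  b1: in={d,h,s} out={d,h,r,s,u}
  b2: in={d,h,r,s,u} out={h,s,u}
  b3: in={h,r,s,u} out={h,s,u}
  b4: in={h,s} out={h,s,u}
  b5: in={h,s,u} out={s}
  b6: in={h,s} out={d,h,s}
  b7: in={d,h,s} out={d,h,s}
  b8: in={s} out={s}
  b9: in={s} out=∅

live-out(b0) = ["d", "h", "s"]

Answer: ["d", "h", "s"]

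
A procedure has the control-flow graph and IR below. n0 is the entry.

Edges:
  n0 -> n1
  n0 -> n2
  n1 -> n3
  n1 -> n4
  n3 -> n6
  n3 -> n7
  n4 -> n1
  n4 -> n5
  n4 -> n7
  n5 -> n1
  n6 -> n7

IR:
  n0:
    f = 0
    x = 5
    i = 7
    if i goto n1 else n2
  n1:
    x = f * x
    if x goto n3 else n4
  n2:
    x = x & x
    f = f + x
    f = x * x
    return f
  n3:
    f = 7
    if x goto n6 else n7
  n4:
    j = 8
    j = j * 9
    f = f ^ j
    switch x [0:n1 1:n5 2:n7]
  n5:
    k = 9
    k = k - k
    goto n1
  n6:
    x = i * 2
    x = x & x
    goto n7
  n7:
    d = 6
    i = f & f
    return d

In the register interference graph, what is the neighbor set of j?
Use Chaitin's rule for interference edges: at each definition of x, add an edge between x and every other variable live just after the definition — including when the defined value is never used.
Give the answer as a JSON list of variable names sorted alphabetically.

Answer: ["f", "i", "x"]

Analysis:
Per-block:
  n0: def={f,i,x} ue=∅
  n1: def={x} ue={f,x}
  n2: def={f,x} ue={f,x}
  n3: def={f} ue={x}
  n4: def={f,j} ue={f,x}
  n5: def={k} ue=∅
  n6: def={x} ue={i}
  n7: def={d,i} ue={f}

Backward fixpoint:
  n0 li=∅ lo={f,i,x}
  n1 li={f,i,x} lo={f,i,x}
  n2 li={f,x} lo=∅
  n3 li={i,x} lo={f,i}
  n4 li={f,i,x} lo={f,i,x}
  n5 li={f,i,x} lo={f,i,x}
  n6 li={f,i} lo={f}
  n7 li={f} lo=∅

Interfere edges:
  d↔{f,i}
  f↔{d,i,j,k,x}
  i↔{d,f,j,k,x}
  j↔{f,i,x}
  k↔{f,i,x}
  x↔{f,i,j,k}

N(j) = ["f", "i", "x"]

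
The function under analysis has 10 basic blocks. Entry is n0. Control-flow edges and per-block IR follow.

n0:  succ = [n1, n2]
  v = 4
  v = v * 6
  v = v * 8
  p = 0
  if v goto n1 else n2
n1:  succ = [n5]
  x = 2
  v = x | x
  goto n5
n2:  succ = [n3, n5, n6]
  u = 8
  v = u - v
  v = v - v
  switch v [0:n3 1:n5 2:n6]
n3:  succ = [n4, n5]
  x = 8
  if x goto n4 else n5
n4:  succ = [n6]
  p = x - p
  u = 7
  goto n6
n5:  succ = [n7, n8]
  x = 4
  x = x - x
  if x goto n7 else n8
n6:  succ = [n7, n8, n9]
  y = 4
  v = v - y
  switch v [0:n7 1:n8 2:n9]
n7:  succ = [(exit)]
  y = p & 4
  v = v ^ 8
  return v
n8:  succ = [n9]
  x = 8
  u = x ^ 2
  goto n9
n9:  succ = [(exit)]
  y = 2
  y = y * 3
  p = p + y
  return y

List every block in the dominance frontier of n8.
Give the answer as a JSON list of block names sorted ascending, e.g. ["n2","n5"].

Answer: ["n9"]

Analysis:
idom tree: n1←n0 n2←n0 n3←n2 n4←n3 n5←n0 n6←n2 n7←n0 n8←n0 n9←n0
Join-block Dom:
  n5: preds {n1,n2,n3}: {n0,n1} ∩ {n0,n2} ∩ {n0,n2,n3} = {n0}; idom=n0
  n6: preds {n2,n4}: {n0,n2} ∩ {n0,n2,n3,n4} = {n0,n2}; idom=n2
  n7: preds {n5,n6}: {n0,n5} ∩ {n0,n2,n6} = {n0}; idom=n0
  n8: preds {n5,n6}: {n0,n5} ∩ {n0,n2,n6} = {n0}; idom=n0
  n9: preds {n6,n8}: {n0,n2,n6} ∩ {n0,n8} = {n0}; idom=n0

Frontier:
  n5←n1: walk n1 to n0
  n5←n2: walk n2 to n0
  n5←n3: walk n3→n2 to n0
  n6←n2: walk · to n2
  n6←n4: walk n4→n3 to n2
  n7←n5: walk n5 to n0
  n7←n6: walk n6→n2 to n0
  n8←n5: walk n5 to n0
  n8←n6: walk n6→n2 to n0
  n9←n6: walk n6→n2 to n0
  n9←n8: walk n8 to n0
  n0 → ∅
  n1 → {n5}
  n2 → {n5,n7,n8,n9}
  n3 → {n5,n6}
  n4 → {n6}
  n5 → {n7,n8}
  n6 → {n7,n8,n9}
  n7 → ∅
  n8 → {n9}
  n9 → ∅

DF(n8) = ["n9"]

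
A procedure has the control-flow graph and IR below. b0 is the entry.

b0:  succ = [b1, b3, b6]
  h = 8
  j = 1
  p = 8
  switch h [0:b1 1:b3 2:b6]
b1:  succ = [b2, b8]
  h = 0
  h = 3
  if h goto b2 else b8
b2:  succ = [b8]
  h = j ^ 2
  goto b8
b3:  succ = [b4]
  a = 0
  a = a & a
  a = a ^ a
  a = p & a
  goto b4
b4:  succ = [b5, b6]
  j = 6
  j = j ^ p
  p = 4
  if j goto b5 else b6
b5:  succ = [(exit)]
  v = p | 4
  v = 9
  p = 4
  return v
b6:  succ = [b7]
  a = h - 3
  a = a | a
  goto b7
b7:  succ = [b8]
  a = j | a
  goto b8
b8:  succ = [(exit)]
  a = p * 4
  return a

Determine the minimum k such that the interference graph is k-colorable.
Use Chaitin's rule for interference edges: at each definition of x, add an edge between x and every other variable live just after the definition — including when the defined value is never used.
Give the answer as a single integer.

Answer: 4

Analysis:
Block summaries:
  b0: def={h,j,p} ue=∅
  b1: def={h} ue=∅
  b2: def={h} ue={j}
  b3: def={a} ue={p}
  b4: def={j,p} ue={p}
  b5: def={p,v} ue={p}
  b6: def={a} ue={h}
  b7: def={a} ue={a,j}
  b8: def={a} ue={p}

Backward fixpoint:
  b0 li=∅ lo={h,j,p}
  b1 li={j,p} lo={j,p}
  b2 li={j,p} lo={p}
  b3 li={h,p} lo={h,p}
  b4 li={h,p} lo={h,j,p}
  b5 li={p} lo=∅
  b6 li={h,j,p} lo={a,j,p}
  b7 li={a,j,p} lo={p}
  b8 li={p} lo=∅

Interference:
  a — {h,j,p}
  h — {a,j,p}
  j — {a,h,p}
  p — {a,h,j,v}
  v — {p}

Chromatic number:
  {a,h,j,p} pairwise interfere (4-clique) ⇒ χ ≥ 4
  4-colouring: r0={p}  r1={a,v}  r2={h}  r3={j}
  χ = 4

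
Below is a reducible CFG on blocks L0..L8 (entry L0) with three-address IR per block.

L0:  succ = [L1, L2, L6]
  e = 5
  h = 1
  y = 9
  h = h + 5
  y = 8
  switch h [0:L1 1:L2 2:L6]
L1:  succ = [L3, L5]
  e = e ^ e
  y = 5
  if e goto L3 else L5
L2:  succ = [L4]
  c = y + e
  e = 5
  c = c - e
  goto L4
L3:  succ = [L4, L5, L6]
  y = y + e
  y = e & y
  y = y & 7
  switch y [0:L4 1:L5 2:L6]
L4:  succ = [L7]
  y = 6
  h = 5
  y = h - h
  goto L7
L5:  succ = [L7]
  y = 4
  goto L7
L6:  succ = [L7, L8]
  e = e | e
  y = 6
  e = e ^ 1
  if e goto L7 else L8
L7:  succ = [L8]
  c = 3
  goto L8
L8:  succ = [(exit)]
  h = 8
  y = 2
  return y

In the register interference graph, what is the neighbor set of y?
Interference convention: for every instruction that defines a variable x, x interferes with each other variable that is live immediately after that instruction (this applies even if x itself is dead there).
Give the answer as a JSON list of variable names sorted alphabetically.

Answer: ["e", "h"]

Analysis:
Per-block:
  L0 def {e,h,y} use ∅
  L1 def {e,y} use {e}
  L2 def {c,e} use {e,y}
  L3 def {y} use {e,y}
  L4 def {h,y} use ∅
  L5 def {y} use ∅
  L6 def {e,y} use {e}
  L7 def {c} use ∅
  L8 def {h,y} use ∅

Liveness:
  L0: in=∅ out={e,y}
  L1: in={e} out={e,y}
  L2: in={e,y} out=∅
  L3: in={e,y} out={e}
  L4: in=∅ out=∅
  L5: in=∅ out=∅
  L6: in={e} out=∅
  L7: in=∅ out=∅
  L8: in=∅ out=∅

Interfere edges:
  c↔{e}
  e↔{c,h,y}
  h↔{e,y}
  y↔{e,h}

N(y) = ["e", "h"]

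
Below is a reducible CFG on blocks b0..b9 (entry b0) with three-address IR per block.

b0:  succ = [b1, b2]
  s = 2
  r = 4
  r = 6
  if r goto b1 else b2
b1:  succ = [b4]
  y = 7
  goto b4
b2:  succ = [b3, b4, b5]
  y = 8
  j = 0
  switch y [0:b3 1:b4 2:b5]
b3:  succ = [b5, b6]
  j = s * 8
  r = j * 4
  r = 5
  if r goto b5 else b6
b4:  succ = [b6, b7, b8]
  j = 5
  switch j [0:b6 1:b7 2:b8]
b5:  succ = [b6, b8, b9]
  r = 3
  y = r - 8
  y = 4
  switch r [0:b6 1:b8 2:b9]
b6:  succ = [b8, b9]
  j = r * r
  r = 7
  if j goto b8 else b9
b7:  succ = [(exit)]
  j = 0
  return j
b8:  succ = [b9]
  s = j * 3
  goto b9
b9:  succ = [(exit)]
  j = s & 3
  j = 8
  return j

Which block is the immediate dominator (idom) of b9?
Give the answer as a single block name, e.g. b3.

Answer: b0

Derivation:
idom tree: b1←b0 b2←b0 b3←b2 b4←b0 b5←b2 b6←b0 b7←b4 b8←b0 b9←b0
Join-block Dom:
  b4: preds {b1,b2}: {b0,b1} ∩ {b0,b2} = {b0}; idom=b0
  b5: preds {b2,b3}: {b0,b2} ∩ {b0,b2,b3} = {b0,b2}; idom=b2
  b6: preds {b3,b4,b5}: {b0,b2,b3} ∩ {b0,b4} ∩ {b0,b2,b5} = {b0}; idom=b0
  b8: preds {b4,b5,b6}: {b0,b4} ∩ {b0,b2,b5} ∩ {b0,b6} = {b0}; idom=b0
  b9: preds {b5,b6,b8}: {b0,b2,b5} ∩ {b0,b6} ∩ {b0,b8} = {b0}; idom=b0

idom(b9) = b0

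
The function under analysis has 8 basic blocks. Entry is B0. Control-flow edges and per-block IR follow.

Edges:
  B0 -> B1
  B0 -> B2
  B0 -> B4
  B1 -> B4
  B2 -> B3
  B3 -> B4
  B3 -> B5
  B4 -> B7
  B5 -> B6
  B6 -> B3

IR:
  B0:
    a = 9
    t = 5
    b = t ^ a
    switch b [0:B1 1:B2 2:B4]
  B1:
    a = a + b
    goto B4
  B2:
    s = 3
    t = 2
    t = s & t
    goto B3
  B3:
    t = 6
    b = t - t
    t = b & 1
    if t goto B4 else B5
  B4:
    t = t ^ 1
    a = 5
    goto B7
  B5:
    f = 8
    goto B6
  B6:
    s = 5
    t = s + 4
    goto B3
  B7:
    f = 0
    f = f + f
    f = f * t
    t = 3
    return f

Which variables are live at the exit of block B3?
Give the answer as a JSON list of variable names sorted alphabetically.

Block summaries:
  B0: {a,b,t} / ∅
  B1: {a} / {a,b}
  B2: {s,t} / ∅
  B3: {b,t} / ∅
  B4: {a,t} / {t}
  B5: {f} / ∅
  B6: {s,t} / ∅
  B7: {f,t} / {t}

Backward fixpoint:
  B0: in=∅ out={a,b,t}
  B1: in={a,b,t} out={t}
  B2: in=∅ out=∅
  B3: in=∅ out={t}
  B4: in={t} out={t}
  B5: in=∅ out=∅
  B6: in=∅ out=∅
  B7: in={t} out=∅

live-out(B3) = ["t"]

Answer: ["t"]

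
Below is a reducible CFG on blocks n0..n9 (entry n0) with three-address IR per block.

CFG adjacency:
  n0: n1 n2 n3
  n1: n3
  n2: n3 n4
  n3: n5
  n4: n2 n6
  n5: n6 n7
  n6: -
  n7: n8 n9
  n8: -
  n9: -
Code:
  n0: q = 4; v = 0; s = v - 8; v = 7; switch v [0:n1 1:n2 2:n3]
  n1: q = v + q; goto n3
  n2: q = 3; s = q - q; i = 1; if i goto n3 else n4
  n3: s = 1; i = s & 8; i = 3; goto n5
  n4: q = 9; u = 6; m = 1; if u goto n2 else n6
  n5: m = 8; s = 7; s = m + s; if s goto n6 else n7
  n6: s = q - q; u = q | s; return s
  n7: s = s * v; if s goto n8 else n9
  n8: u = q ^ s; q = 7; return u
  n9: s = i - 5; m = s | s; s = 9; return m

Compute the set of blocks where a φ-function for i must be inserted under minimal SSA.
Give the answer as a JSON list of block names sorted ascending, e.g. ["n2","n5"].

idom tree: n1←n0 n2←n0 n3←n0 n4←n2 n5←n3 n6←n0 n7←n5 n8←n7 n9←n7
Dom∩ at merges:
  n2: preds {n0,n4}: {n0} ∩ {n0,n2,n4} = {n0}; idom=n0
  n3: preds {n0,n1,n2}: {n0} ∩ {n0,n1} ∩ {n0,n2} = {n0}; idom=n0
  n6: preds {n4,n5}: {n0,n2,n4} ∩ {n0,n3,n5} = {n0}; idom=n0

DF walk-up:
  join n2 pred n0: · stop@n0
  join n2 pred n4: n4→n2 stop@n0
  join n3 pred n0: · stop@n0
  join n3 pred n1: n1 stop@n0
  join n3 pred n2: n2 stop@n0
  join n6 pred n4: n4→n2 stop@n0
  join n6 pred n5: n5→n3 stop@n0
  DF(n0)=∅
  DF(n1)={n3}
  DF(n2)={n2,n3,n6}
  DF(n3)={n6}
  DF(n4)={n2,n6}
  DF(n5)={n6}
  DF(n6)=∅
  DF(n7)=∅
  DF(n8)=∅
  DF(n9)=∅

φ for i: defs {n2,n3}
  DF⁺ = {n2,n3,n6}

Answer: ["n2", "n3", "n6"]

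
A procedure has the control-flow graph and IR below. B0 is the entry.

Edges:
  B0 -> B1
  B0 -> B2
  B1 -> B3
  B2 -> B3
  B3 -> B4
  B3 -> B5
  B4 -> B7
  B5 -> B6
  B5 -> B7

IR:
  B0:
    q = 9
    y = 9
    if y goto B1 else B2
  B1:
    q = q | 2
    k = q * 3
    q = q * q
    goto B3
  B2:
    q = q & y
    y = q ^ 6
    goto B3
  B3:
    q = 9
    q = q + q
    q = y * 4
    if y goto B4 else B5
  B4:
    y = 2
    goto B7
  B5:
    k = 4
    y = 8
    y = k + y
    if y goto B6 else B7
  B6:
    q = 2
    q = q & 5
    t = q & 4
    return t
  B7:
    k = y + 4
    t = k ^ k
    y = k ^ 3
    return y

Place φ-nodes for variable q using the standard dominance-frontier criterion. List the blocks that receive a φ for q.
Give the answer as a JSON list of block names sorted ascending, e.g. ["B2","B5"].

Answer: ["B3"]

Analysis:
idom tree: B1←B0 B2←B0 B3←B0 B4←B3 B5←B3 B6←B5 B7←B3
Join-block Dom:
  B3: preds {B1,B2}: {B0,B1} ∩ {B0,B2} = {B0}; idom=B0
  B7: preds {B4,B5}: {B0,B3,B4} ∩ {B0,B3,B5} = {B0,B3}; idom=B3

DF derivation:
  B3←B1: walk B1 to B0
  B3←B2: walk B2 to B0
  B7←B4: walk B4 to B3
  B7←B5: walk B5 to B3
  B0: DF=∅
  B1: DF={B3}
  B2: DF={B3}
  B3: DF=∅
  B4: DF={B7}
  B5: DF={B7}
  B6: DF=∅
  B7: DF=∅

φ for q: defs {B0,B1,B2,B3,B6}
  DF⁺ = {B3}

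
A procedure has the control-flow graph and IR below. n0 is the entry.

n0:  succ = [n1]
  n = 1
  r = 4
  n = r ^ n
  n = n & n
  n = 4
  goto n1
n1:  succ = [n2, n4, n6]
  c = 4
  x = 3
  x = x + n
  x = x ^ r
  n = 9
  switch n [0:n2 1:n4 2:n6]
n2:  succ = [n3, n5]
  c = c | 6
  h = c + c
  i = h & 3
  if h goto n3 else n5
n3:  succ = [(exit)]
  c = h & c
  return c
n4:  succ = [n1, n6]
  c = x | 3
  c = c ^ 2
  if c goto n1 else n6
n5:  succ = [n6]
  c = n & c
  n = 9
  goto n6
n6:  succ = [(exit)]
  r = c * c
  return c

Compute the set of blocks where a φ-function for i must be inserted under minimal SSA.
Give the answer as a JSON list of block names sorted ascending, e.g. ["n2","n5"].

Answer: ["n6"]

Derivation:
idom tree: n1←n0 n2←n1 n3←n2 n4←n1 n5←n2 n6←n1
Dom∩ at merges:
  n1: preds {n0,n4}: {n0} ∩ {n0,n1,n4} = {n0}; idom=n0
  n6: preds {n1,n4,n5}: {n0,n1} ∩ {n0,n1,n4} ∩ {n0,n1,n2,n5} = {n0,n1}; idom=n1

Frontier:
  n1←n0: walk · to n0
  n1←n4: walk n4→n1 to n0
  n6←n1: walk · to n1
  n6←n4: walk n4 to n1
  n6←n5: walk n5→n2 to n1
  n0: DF=∅
  n1: DF={n1}
  n2: DF={n6}
  n3: DF=∅
  n4: DF={n1,n6}
  n5: DF={n6}
  n6: DF=∅

φ for i: defs {n2}
  DF⁺ = {n6}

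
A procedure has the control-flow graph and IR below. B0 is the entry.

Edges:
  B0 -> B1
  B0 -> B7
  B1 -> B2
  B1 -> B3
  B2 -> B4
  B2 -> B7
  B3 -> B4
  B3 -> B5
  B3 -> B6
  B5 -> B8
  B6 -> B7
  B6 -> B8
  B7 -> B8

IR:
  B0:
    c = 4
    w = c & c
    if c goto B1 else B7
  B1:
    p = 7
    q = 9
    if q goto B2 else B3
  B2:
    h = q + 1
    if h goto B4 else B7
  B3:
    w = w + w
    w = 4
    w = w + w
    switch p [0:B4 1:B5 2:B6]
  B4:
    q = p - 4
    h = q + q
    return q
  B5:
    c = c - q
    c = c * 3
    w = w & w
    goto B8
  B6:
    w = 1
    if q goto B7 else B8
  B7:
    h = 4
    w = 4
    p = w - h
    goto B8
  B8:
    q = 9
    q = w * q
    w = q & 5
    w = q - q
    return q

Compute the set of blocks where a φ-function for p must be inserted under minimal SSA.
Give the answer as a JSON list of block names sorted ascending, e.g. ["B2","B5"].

idom tree: B1←B0 B2←B1 B3←B1 B4←B1 B5←B3 B6←B3 B7←B0 B8←B0
Join-block Dom:
  B4: preds {B2,B3}: {B0,B1,B2} ∩ {B0,B1,B3} = {B0,B1}; idom=B1
  B7: preds {B0,B2,B6}: {B0} ∩ {B0,B1,B2} ∩ {B0,B1,B3,B6} = {B0}; idom=B0
  B8: preds {B5,B6,B7}: {B0,B1,B3,B5} ∩ {B0,B1,B3,B6} ∩ {B0,B7} = {B0}; idom=B0

DF derivation:
  join B4 pred B2: B2 stop@B1
  join B4 pred B3: B3 stop@B1
  join B7 pred B0: · stop@B0
  join B7 pred B2: B2→B1 stop@B0
  join B7 pred B6: B6→B3→B1 stop@B0
  join B8 pred B5: B5→B3→B1 stop@B0
  join B8 pred B6: B6→B3→B1 stop@B0
  join B8 pred B7: B7 stop@B0
  DF(B0)=∅
  DF(B1)={B7,B8}
  DF(B2)={B4,B7}
  DF(B3)={B4,B7,B8}
  DF(B4)=∅
  DF(B5)={B8}
  DF(B6)={B7,B8}
  DF(B7)={B8}
  DF(B8)=∅

φ for p: defs {B1,B7}
  DF⁺ = {B7,B8}

Answer: ["B7", "B8"]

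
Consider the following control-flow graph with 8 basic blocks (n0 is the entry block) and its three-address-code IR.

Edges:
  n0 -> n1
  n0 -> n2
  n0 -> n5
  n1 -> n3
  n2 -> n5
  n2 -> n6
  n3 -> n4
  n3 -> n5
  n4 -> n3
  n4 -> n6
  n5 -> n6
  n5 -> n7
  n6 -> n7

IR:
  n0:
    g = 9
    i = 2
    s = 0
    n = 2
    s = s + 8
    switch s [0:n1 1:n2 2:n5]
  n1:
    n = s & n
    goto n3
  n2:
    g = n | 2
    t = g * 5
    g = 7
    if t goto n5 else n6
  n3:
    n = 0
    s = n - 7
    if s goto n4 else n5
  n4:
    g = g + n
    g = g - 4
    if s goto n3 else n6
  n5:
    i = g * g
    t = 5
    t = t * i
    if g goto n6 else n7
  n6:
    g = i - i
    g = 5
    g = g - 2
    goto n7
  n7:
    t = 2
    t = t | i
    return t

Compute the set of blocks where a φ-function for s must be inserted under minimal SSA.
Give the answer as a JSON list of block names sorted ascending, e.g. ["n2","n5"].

Answer: ["n3", "n5", "n6", "n7"]

Working:
idom tree: n1←n0 n2←n0 n3←n1 n4←n3 n5←n0 n6←n0 n7←n0
Join-block Dom:
  n3: preds {n1,n4}: {n0,n1} ∩ {n0,n1,n3,n4} = {n0,n1}; idom=n1
  n5: preds {n0,n2,n3}: {n0} ∩ {n0,n2} ∩ {n0,n1,n3} = {n0}; idom=n0
  n6: preds {n2,n4,n5}: {n0,n2} ∩ {n0,n1,n3,n4} ∩ {n0,n5} = {n0}; idom=n0
  n7: preds {n5,n6}: {n0,n5} ∩ {n0,n6} = {n0}; idom=n0

DF walk-up:
  n3←n1: walk · to n1
  n3←n4: walk n4→n3 to n1
  n5←n0: walk · to n0
  n5←n2: walk n2 to n0
  n5←n3: walk n3→n1 to n0
  n6←n2: walk n2 to n0
  n6←n4: walk n4→n3→n1 to n0
  n6←n5: walk n5 to n0
  n7←n5: walk n5 to n0
  n7←n6: walk n6 to n0
  n0: DF=∅
  n1: DF={n5,n6}
  n2: DF={n5,n6}
  n3: DF={n3,n5,n6}
  n4: DF={n3,n6}
  n5: DF={n6,n7}
  n6: DF={n7}
  n7: DF=∅

φ for s: defs {n0,n3}
  DF⁺ = {n3,n5,n6,n7}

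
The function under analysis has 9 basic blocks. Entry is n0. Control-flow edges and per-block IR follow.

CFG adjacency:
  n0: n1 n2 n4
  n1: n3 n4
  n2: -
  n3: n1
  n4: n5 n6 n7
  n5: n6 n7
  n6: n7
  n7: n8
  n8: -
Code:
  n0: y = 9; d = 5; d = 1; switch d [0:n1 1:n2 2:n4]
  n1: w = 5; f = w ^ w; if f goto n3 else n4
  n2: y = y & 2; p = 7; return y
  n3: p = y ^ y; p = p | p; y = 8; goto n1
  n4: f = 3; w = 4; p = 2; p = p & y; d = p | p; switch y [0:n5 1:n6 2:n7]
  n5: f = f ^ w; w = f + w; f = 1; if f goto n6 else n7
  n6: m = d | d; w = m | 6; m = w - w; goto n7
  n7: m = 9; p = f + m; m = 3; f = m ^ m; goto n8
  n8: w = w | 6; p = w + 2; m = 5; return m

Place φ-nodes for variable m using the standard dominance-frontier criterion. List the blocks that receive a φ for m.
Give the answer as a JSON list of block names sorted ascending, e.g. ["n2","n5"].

Answer: ["n7"]

Working:
idom tree: n1←n0 n2←n0 n3←n1 n4←n0 n5←n4 n6←n4 n7←n4 n8←n7
Dom at joins:
  n1: preds {n0,n3}: {n0} ∩ {n0,n1,n3} = {n0}; idom=n0
  n4: preds {n0,n1}: {n0} ∩ {n0,n1} = {n0}; idom=n0
  n6: preds {n4,n5}: {n0,n4} ∩ {n0,n4,n5} = {n0,n4}; idom=n4
  n7: preds {n4,n5,n6}: {n0,n4} ∩ {n0,n4,n5} ∩ {n0,n4,n6} = {n0,n4}; idom=n4

DF derivation:
  join n1 pred n0: · stop@n0
  join n1 pred n3: n3→n1 stop@n0
  join n4 pred n0: · stop@n0
  join n4 pred n1: n1 stop@n0
  join n6 pred n4: · stop@n4
  join n6 pred n5: n5 stop@n4
  join n7 pred n4: · stop@n4
  join n7 pred n5: n5 stop@n4
  join n7 pred n6: n6 stop@n4
  n0: DF=∅
  n1: DF={n1,n4}
  n2: DF=∅
  n3: DF={n1}
  n4: DF=∅
  n5: DF={n6,n7}
  n6: DF={n7}
  n7: DF=∅
  n8: DF=∅

φ for m: defs {n6,n7,n8}
  DF⁺ = {n7}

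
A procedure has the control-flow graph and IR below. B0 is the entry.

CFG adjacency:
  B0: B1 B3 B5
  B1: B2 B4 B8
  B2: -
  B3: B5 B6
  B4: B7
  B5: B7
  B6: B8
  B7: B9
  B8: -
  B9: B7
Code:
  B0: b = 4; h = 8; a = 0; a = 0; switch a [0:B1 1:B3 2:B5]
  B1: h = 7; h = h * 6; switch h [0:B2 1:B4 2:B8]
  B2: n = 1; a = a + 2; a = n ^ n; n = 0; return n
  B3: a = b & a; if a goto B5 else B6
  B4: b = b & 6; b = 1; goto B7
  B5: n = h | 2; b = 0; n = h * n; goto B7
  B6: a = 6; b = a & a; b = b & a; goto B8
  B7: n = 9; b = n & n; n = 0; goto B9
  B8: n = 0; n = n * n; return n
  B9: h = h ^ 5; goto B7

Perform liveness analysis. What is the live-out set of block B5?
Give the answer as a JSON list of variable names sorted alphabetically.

Answer: ["h"]

Analysis:
def/use:
  B0: def={a,b,h} ue=∅
  B1: def={h} ue=∅
  B2: def={a,n} ue={a}
  B3: def={a} ue={a,b}
  B4: def={b} ue={b}
  B5: def={b,n} ue={h}
  B6: def={a,b} ue=∅
  B7: def={b,n} ue=∅
  B8: def={n} ue=∅
  B9: def={h} ue={h}

Liveness:
  live B0: ∅→{a,b,h}
  live B1: {a,b}→{a,b,h}
  live B2: {a}→∅
  live B3: {a,b,h}→{h}
  live B4: {b,h}→{h}
  live B5: {h}→{h}
  live B6: ∅→∅
  live B7: {h}→{h}
  live B8: ∅→∅
  live B9: {h}→{h}

live-out(B5) = ["h"]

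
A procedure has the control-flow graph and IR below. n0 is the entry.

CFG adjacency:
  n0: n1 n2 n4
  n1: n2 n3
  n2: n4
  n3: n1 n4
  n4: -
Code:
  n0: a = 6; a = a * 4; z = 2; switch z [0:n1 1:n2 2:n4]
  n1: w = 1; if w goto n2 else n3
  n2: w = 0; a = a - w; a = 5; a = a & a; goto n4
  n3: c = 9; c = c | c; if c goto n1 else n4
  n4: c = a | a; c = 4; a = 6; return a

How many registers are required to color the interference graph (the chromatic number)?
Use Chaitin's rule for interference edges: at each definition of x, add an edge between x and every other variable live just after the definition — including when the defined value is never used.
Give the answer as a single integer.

Answer: 2

Working:
def/use:
  n0: {a,z} / ∅
  n1: {w} / ∅
  n2: {a,w} / {a}
  n3: {c} / ∅
  n4: {a,c} / {a}

Live sets:
  n0 li=∅ lo={a}
  n1 li={a} lo={a}
  n2 li={a} lo={a}
  n3 li={a} lo={a}
  n4 li={a} lo=∅

Conflict graph:
  a — {c,w,z}
  c — {a}
  w — {a}
  z — {a}

Chromatic number:
  lower bound: {a,c} mutually conflict ⇒ χ ≥ 2
  2-colouring: R0={a}  R1={c,w,z}
  χ = 2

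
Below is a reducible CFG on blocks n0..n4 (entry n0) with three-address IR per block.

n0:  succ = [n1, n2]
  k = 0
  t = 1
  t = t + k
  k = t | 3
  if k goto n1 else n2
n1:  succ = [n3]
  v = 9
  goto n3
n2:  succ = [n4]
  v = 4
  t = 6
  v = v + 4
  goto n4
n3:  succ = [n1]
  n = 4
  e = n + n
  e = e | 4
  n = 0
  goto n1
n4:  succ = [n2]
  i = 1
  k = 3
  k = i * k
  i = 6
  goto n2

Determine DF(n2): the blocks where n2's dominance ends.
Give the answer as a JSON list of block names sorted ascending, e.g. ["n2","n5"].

idom tree: n1←n0 n2←n0 n3←n1 n4←n2
Join-block Dom:
  n1: preds {n0,n3}: {n0} ∩ {n0,n1,n3} = {n0}; idom=n0
  n2: preds {n0,n4}: {n0} ∩ {n0,n2,n4} = {n0}; idom=n0

Frontier:
  join n1 pred n0: · stop@n0
  join n1 pred n3: n3→n1 stop@n0
  join n2 pred n0: · stop@n0
  join n2 pred n4: n4→n2 stop@n0
  n0: DF=∅
  n1: DF={n1}
  n2: DF={n2}
  n3: DF={n1}
  n4: DF={n2}

DF(n2) = ["n2"]

Answer: ["n2"]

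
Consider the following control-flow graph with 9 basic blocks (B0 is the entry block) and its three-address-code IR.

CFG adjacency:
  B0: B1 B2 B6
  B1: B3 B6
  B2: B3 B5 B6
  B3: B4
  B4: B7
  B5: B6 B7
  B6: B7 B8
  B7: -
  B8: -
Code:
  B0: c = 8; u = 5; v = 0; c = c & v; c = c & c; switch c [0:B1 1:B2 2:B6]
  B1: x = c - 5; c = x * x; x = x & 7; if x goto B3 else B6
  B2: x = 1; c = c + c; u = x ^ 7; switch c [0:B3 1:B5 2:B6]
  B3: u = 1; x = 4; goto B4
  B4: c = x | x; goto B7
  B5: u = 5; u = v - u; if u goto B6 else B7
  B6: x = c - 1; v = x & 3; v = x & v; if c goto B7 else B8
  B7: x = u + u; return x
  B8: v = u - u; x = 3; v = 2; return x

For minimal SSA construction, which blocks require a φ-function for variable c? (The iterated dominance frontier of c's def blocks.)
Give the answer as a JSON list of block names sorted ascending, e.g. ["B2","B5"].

Answer: ["B3", "B6", "B7"]

Derivation:
idom tree: B1←B0 B2←B0 B3←B0 B4←B3 B5←B2 B6←B0 B7←B0 B8←B6
Dom at joins:
  B3: preds {B1,B2}: {B0,B1} ∩ {B0,B2} = {B0}; idom=B0
  B6: preds {B0,B1,B2,B5}: {B0} ∩ {B0,B1} ∩ {B0,B2} ∩ {B0,B2,B5} = {B0}; idom=B0
  B7: preds {B4,B5,B6}: {B0,B3,B4} ∩ {B0,B2,B5} ∩ {B0,B6} = {B0}; idom=B0

DF walk-up:
  B3←B1: walk B1 to B0
  B3←B2: walk B2 to B0
  B6←B0: walk · to B0
  B6←B1: walk B1 to B0
  B6←B2: walk B2 to B0
  B6←B5: walk B5→B2 to B0
  B7←B4: walk B4→B3 to B0
  B7←B5: walk B5→B2 to B0
  B7←B6: walk B6 to B0
  B0: DF=∅
  B1: DF={B3,B6}
  B2: DF={B3,B6,B7}
  B3: DF={B7}
  B4: DF={B7}
  B5: DF={B6,B7}
  B6: DF={B7}
  B7: DF=∅
  B8: DF=∅

φ for c: defs {B0,B1,B2,B4}
  DF⁺ = {B3,B6,B7}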